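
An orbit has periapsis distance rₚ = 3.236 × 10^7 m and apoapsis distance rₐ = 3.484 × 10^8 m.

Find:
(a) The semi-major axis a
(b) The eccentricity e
rₚ = 3.236 × 10^7 m
rₐ = 3.484 × 10^8 m
(a) a = (rₚ + rₐ)/2 = 1.9038 × 10^8 m ≈ 1.904 × 10^8 m
(b) e = (rₐ − rₚ)/(rₐ + rₚ) = (3.1604 × 10^8) / (3.8076 × 10^8) = 0.830024

Final answer:
(a) a = 1.904 × 10^8 m
(b) e = 0.83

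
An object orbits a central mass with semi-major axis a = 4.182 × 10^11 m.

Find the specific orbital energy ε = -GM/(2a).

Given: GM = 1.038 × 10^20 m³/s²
a = 4.182 × 10^11 m
GM = 1.038 × 10^20 m³/s²
2a = 8.364 × 10^11 m
ε = −GM/(2a) = -1.24103 × 10^8 J/kg ≈ -124.1 MJ/kg

Final answer: -124.1 MJ/kg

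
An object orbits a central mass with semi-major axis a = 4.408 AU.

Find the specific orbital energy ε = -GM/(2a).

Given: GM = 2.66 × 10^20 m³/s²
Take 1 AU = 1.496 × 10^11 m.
a = 4.408 AU = 6.59437 × 10^11 m
GM = 2.66 × 10^20 m³/s²
2a = 1.31887 × 10^12 m
ε = −GM/(2a) = -2.01687 × 10^8 J/kg ≈ -201.7 MJ/kg

Final answer: -201.7 MJ/kg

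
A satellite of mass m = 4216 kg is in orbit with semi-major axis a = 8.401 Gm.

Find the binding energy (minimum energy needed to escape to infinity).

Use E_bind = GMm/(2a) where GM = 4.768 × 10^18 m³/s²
a = 8.401 Gm = 8.401 × 10^9 m
GM = 4.768 × 10^18 m³/s²
m = 4216 kg
GMm = 4.768 × 10^18 × 4216 = 2.01019 × 10^22 m³·kg/s²
2a = 1.6802 × 10^10 m
E_bind = GMm/(2a) = 1.1964 × 10^12 J ≈ 1.196 TJ

Final answer: 1.196 TJ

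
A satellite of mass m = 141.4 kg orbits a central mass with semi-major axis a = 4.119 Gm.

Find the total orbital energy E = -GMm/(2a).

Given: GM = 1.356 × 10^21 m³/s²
a = 4.119 Gm = 4.119 × 10^9 m
GM = 1.356 × 10^21 m³/s²
2a = 8.238 × 10^9 m
GMm = 1.356 × 10^21 × 141.4 = 1.91738 × 10^23 m³·kg/s²
E = −GMm/(2a) = -2.32749 × 10^13 J ≈ -23.27 TJ

Final answer: -23.27 TJ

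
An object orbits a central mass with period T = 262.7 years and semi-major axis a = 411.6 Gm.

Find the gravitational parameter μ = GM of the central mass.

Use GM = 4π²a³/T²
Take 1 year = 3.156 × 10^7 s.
T = 262.7 years = 8.29081 × 10^9 s
a = 411.6 Gm = 4.116 × 10^11 m
a³ = 6.9731 × 10^34 m³
T² = 6.87376 × 10^19 s²
GM = 4π² × (6.9731 × 10^34) / (6.87376 × 10^19) = 4.0049 × 10^16 m³/s²
GM ≈ 4.005 × 10^16 m³/s²

Final answer: GM = 4.005 × 10^16 m³/s²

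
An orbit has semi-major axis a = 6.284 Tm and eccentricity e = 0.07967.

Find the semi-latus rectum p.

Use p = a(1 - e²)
a = 6.284 Tm = 6.284 × 10^12 m
e = 0.07967,  e² = 0.00634731,  1 − e² = 0.993653
p = a(1 − e²) = 6.284 × 10^12 m × 0.993653 = 6.24411 × 10^12 m ≈ 6.244 Tm

Final answer: p = 6.244 Tm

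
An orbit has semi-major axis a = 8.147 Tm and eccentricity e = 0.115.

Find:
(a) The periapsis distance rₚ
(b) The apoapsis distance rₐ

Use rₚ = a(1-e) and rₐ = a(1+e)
a = 8.147 Tm = 8.147 × 10^12 m
e = 0.115:  1 − e = 0.885,  1 + e = 1.115
(a) rₚ = a(1 − e) = 8.147 × 10^12 m × 0.885 = 7.2101 × 10^12 m ≈ 7.21 Tm
(b) rₐ = a(1 + e) = 8.147 × 10^12 m × 1.115 = 9.0839 × 10^12 m ≈ 9.084 Tm

Final answer:
(a) rₚ = 7.21 Tm
(b) rₐ = 9.084 Tm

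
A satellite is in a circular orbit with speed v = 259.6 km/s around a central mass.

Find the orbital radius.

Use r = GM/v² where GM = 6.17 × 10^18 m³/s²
v = 259.6 km/s = 259600 m/s
GM = 6.17 × 10^18 m³/s²
v² = 6.73922 × 10^10 m²/s²
r = GM/v² = (6.17 × 10^18) / (6.73922 × 10^10) = 9.15537 × 10^7 m ≈ 9.155 × 10^7 m

Final answer: 9.155 × 10^7 m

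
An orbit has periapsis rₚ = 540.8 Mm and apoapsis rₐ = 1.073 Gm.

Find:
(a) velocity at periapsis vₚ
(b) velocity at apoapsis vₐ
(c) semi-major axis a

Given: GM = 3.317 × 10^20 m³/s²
rₚ = 540.8 Mm = 5.408 × 10^8 m
rₐ = 1.073 Gm = 1.073 × 10^9 m
GM = 3.317 × 10^20 m³/s²
a = (rₚ + rₐ)/2 = 8.069 × 10^8 m
e = (rₐ − rₚ)/(rₐ + rₚ) = (5.322 × 10^8) / (1.6138 × 10^9) = 0.329781
(a) vₚ² = GM (2/rₚ − 1/a) = 3.317 × 10^20 × (3.69822 × 10^-9 − 1.23931 × 10^-9) = 8.15622 × 10^11 m²/s²;  vₚ = 903118 m/s ≈ 903.1 km/s
(b) vₐ² = GM (2/rₐ − 1/a) = 3.317 × 10^20 × (1.86393 × 10^-9 − 1.23931 × 10^-9) = 2.07187 × 10^11 m²/s²;  vₐ = 455178 m/s ≈ 455.2 km/s
(c) a = 8.069 × 10^8 m ≈ 806.9 Mm

Final answer:
(a) velocity at periapsis vₚ = 903.1 km/s
(b) velocity at apoapsis vₐ = 455.2 km/s
(c) semi-major axis a = 806.9 Mm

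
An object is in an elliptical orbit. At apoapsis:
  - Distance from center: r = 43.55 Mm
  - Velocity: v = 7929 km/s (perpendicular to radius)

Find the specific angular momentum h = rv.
r = 43.55 Mm = 4.355 × 10^7 m
v = 7929 km/s = 7.929 × 10^6 m/s
h = rv = 4.355 × 10^7 × 7.929 × 10^6 = 3.45308 × 10^14 m²/s ≈ 3.453 × 10^14 m²/s

Final answer: h = 3.453 × 10^14 m²/s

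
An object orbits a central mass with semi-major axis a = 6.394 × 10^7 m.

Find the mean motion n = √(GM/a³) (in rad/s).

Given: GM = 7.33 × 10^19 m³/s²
a = 6.394 × 10^7 m
GM = 7.33 × 10^19 m³/s²
a³ = 2.61407 × 10^23 m³
GM/a³ = (7.33 × 10^19) / (2.61407 × 10^23) = 0.000280405 s⁻²
n = √(GM/a³) = 0.0167453 rad/s ≈ 0.01675 rad/s

Final answer: n = 0.01675 rad/s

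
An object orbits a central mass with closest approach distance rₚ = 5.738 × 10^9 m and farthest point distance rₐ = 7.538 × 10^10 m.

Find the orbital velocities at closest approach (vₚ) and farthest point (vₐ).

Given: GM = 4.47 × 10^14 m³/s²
rₚ = 5.738 × 10^9 m
rₐ = 7.538 × 10^10 m
GM = 4.47 × 10^14 m³/s²
a = (rₚ + rₐ)/2 = 4.0559 × 10^10 m
Vis-viva: v² = GM (2/r − 1/a)
vₚ² = 4.47 × 10^14 × (3.48554 × 10^-10 − 2.46554 × 10^-11) = 144782 m²/s²
vₚ = 380.503 m/s ≈ 380.5 m/s
vₐ² = 4.47 × 10^14 × (2.65322 × 10^-11 − 2.46554 × 10^-11) = 838.928 m²/s²
vₐ = 28.9643 m/s ≈ 28.96 m/s

Final answer: vₚ = 380.5 m/s, vₐ = 28.96 m/s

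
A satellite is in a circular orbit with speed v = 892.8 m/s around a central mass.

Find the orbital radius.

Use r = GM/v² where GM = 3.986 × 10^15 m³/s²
v = 892.8 m/s
GM = 3.986 × 10^15 m³/s²
v² = 797092 m²/s²
r = GM/v² = (3.986 × 10^15) / 797092 = 5.00068 × 10^9 m ≈ 5.001 Gm

Final answer: 5.001 Gm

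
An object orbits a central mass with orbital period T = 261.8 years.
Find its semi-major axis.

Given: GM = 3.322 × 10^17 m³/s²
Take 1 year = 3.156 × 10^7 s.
T = 261.8 years = 8.26241 × 10^9 s
GM = 3.322 × 10^17 m³/s²
Kepler's third law: a³ = GM T² / (4π²)
T² = 6.82674 × 10^19 s²
a³ = (3.322 × 10^17) × (6.82674 × 10^19) / (4π²) = 5.74451 × 10^35 m³
a = (a³)^(1/3) = 8.31287 × 10^11 m ≈ 831.3 Gm

Final answer: 831.3 Gm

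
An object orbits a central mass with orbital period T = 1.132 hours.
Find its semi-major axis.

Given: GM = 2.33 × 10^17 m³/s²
T = 1.132 hours = 4075.2 s
GM = 2.33 × 10^17 m³/s²
Kepler's third law: a³ = GM T² / (4π²)
T² = 1.66073 × 10^7 s²
a³ = (2.33 × 10^17) × (1.66073 × 10^7) / (4π²) = 9.80153 × 10^22 m³
a = (a³)^(1/3) = 4.61068 × 10^7 m ≈ 46.11 Mm

Final answer: 46.11 Mm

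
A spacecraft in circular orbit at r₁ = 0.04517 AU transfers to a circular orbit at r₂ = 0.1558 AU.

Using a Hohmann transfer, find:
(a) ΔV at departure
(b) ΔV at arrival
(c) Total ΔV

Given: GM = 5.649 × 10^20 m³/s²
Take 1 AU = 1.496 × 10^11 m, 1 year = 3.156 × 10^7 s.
r₁ = 0.04517 AU = 6.75743 × 10^9 m
r₂ = 0.1558 AU = 2.33077 × 10^10 m
GM = 5.649 × 10^20 m³/s²
Transfer ellipse: a_t = (r₁ + r₂)/2 = 1.50326 × 10^10 m
Circular speed at r₁: v₁ = √(GM/r₁) = 289131 m/s
Transfer speed at r₁ (periapsis): v₁ₜ = √(GM(2/r₁ − 1/a_t)) = 360021 m/s
(a) ΔV₁ = v₁ₜ − v₁ = 70890 m/s ≈ 14.96 AU/year
Circular speed at r₂: v₂ = √(GM/r₂) = 155681 m/s
Transfer speed at r₂ (apoapsis): v₂ₜ = √(GM(2/r₂ − 1/a_t)) = 104378 m/s
(b) ΔV₂ = v₂ − v₂ₜ = 51302.8 m/s ≈ 10.82 AU/year
(c) ΔV_total = ΔV₁ + ΔV₂ = 122193 m/s ≈ 25.78 AU/year

Final answer:
(a) ΔV₁ = 14.96 AU/year
(b) ΔV₂ = 10.82 AU/year
(c) ΔV_total = 25.78 AU/year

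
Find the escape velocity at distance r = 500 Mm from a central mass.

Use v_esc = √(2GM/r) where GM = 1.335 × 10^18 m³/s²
r = 500 Mm = 5 × 10^8 m
GM = 1.335 × 10^18 m³/s²
2GM/r = 2 × (1.335 × 10^18) / (5 × 10^8) = 5.34 × 10^9 m²/s²
v_esc = √(2GM/r) = 73075.3 m/s ≈ 73.08 km/s

Final answer: 73.08 km/s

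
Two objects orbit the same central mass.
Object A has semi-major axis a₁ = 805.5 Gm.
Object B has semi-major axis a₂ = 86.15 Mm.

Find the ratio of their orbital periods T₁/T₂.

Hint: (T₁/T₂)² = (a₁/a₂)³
a₁ = 805.5 Gm = 8.055 × 10^11 m
a₂ = 86.15 Mm = 8.615 × 10^7 m
a₁/a₂ = 9349.97
T₁/T₂ = (a₁/a₂)^(3/2) = (9349.97)^1.5 = 904098

Final answer: T₁/T₂ = 9.041 × 10^5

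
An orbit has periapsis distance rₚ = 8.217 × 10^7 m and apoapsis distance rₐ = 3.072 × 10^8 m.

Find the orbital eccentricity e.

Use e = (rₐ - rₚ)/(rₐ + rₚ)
rₚ = 8.217 × 10^7 m
rₐ = 3.072 × 10^8 m
rₐ − rₚ = 2.2503 × 10^8 m
rₐ + rₚ = 3.8937 × 10^8 m
e = (rₐ − rₚ)/(rₐ + rₚ) = 0.577934

Final answer: e = 0.5779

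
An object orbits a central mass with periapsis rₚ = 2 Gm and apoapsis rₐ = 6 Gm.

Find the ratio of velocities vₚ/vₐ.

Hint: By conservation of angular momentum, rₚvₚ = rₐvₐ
rₚ = 2 Gm = 2 × 10^9 m
rₐ = 6 Gm = 6 × 10^9 m
rₚvₚ = rₐvₐ  ⇒  vₚ/vₐ = rₐ/rₚ
vₚ/vₐ = (6 × 10^9) / (2 × 10^9) = 3

Final answer: vₚ/vₐ = 3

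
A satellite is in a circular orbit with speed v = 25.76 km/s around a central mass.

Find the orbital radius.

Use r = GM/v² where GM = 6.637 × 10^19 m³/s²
v = 25.76 km/s = 25760 m/s
GM = 6.637 × 10^19 m³/s²
v² = 6.63578 × 10^8 m²/s²
r = GM/v² = (6.637 × 10^19) / (6.63578 × 10^8) = 1.00018 × 10^11 m ≈ 100 Gm

Final answer: 100 Gm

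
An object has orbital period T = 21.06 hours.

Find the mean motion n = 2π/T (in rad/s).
T = 21.06 hours = 75816 s
n = 2π / 75816 s = 8.28741 × 10^-5 rad/s ≈ 8.287 × 10^-5 rad/s

Final answer: n = 8.287 × 10^-5 rad/s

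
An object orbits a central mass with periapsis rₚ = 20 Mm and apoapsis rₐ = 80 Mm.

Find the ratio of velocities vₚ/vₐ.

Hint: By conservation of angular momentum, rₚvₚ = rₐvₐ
rₚ = 20 Mm = 2 × 10^7 m
rₐ = 80 Mm = 8 × 10^7 m
rₚvₚ = rₐvₐ  ⇒  vₚ/vₐ = rₐ/rₚ
vₚ/vₐ = (8 × 10^7) / (2 × 10^7) = 4

Final answer: vₚ/vₐ = 4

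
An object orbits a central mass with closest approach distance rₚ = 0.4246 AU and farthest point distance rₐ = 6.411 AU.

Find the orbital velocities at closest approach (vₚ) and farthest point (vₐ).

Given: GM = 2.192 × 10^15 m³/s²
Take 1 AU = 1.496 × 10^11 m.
rₚ = 0.4246 AU = 6.35202 × 10^10 m
rₐ = 6.411 AU = 9.59086 × 10^11 m
GM = 2.192 × 10^15 m³/s²
a = (rₚ + rₐ)/2 = 5.11303 × 10^11 m
Vis-viva: v² = GM (2/r − 1/a)
vₚ² = 2.192 × 10^15 × (3.14861 × 10^-11 − 1.95579 × 10^-12) = 64730.4 m²/s²
vₚ = 254.422 m/s ≈ 254.4 m/s
vₐ² = 2.192 × 10^15 × (2.08532 × 10^-12 − 1.95579 × 10^-12) = 283.933 m²/s²
vₐ = 16.8503 m/s ≈ 16.85 m/s

Final answer: vₚ = 254.4 m/s, vₐ = 16.85 m/s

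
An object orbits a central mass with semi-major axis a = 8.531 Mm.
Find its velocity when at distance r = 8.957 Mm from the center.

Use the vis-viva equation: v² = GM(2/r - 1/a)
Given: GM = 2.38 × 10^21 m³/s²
a = 8.531 Mm = 8.531 × 10^6 m
r = 8.957 Mm = 8.957 × 10^6 m
GM = 2.38 × 10^21 m³/s²
2/r − 1/a = 2.23289 × 10^-7 − 1.1722 × 10^-7 = 1.06069 × 10^-7 m⁻¹
v² = GM (2/r − 1/a) = 2.52445 × 10^14 m²/s²
v = 1.58885 × 10^7 m/s ≈ 1.589 × 10^4 km/s

Final answer: 1.589 × 10^4 km/s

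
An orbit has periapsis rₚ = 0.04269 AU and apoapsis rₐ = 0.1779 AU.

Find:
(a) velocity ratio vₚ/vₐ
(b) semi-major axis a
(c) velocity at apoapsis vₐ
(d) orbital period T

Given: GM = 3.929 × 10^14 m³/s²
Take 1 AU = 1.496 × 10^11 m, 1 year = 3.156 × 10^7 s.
rₚ = 0.04269 AU = 6.38642 × 10^9 m
rₐ = 0.1779 AU = 2.66138 × 10^10 m
GM = 3.929 × 10^14 m³/s²
a = (rₚ + rₐ)/2 = 1.65001 × 10^10 m
e = (rₐ − rₚ)/(rₐ + rₚ) = (2.02274 × 10^10) / (3.30003 × 10^10) = 0.612947
(a) vₚ/vₐ = rₐ/rₚ (angular momentum) = (2.66138 × 10^10) / (6.38642 × 10^9) = 4.16725 ≈ 4.167
(b) a = 1.65001 × 10^10 m ≈ 0.1103 AU
(c) vₐ² = GM (2/rₐ − 1/a) = 3.929 × 10^14 × (7.51489 × 10^-11 − 6.06056 × 10^-11) = 5714.06 m²/s²;  vₐ = 75.5914 m/s ≈ 75.59 m/s
(d) a³ = 4.49223 × 10^30 m³;  T = 2π √(a³/GM) = 2π × 1.06928 × 10^8 s = 6.71846 × 10^8 s ≈ 21.29 years

Final answer:
(a) velocity ratio vₚ/vₐ = 4.167
(b) semi-major axis a = 0.1103 AU
(c) velocity at apoapsis vₐ = 75.59 m/s
(d) orbital period T = 21.29 years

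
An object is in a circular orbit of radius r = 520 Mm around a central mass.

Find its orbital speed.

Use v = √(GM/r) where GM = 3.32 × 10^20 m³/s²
r = 520 Mm = 5.2 × 10^8 m
GM = 3.32 × 10^20 m³/s²
GM/r = (3.32 × 10^20) / (5.2 × 10^8) = 6.38462 × 10^11 m²/s²
v = √(GM/r) = 799038 m/s ≈ 799 km/s

Final answer: 799 km/s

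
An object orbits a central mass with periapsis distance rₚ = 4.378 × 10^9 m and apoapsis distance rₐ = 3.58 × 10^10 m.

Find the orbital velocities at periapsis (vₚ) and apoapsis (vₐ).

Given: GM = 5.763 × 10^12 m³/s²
rₚ = 4.378 × 10^9 m
rₐ = 3.58 × 10^10 m
GM = 5.763 × 10^12 m³/s²
a = (rₚ + rₐ)/2 = 2.0089 × 10^10 m
Vis-viva: v² = GM (2/r − 1/a)
vₚ² = 5.763 × 10^12 × (4.5683 × 10^-10 − 4.97785 × 10^-11) = 2345.84 m²/s²
vₚ = 48.4338 m/s ≈ 48.43 m/s
vₐ² = 5.763 × 10^12 × (5.58659 × 10^-11 − 4.97785 × 10^-11) = 35.0819 m²/s²
vₐ = 5.923 m/s ≈ 5.923 m/s

Final answer: vₚ = 48.43 m/s, vₐ = 5.923 m/s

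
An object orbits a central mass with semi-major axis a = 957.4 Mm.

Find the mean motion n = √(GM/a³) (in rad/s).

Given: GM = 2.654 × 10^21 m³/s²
a = 957.4 Mm = 9.574 × 10^8 m
GM = 2.654 × 10^21 m³/s²
a³ = 8.77567 × 10^26 m³
GM/a³ = (2.654 × 10^21) / (8.77567 × 10^26) = 3.02427 × 10^-6 s⁻²
n = √(GM/a³) = 0.00173904 rad/s ≈ 0.001739 rad/s

Final answer: n = 0.001739 rad/s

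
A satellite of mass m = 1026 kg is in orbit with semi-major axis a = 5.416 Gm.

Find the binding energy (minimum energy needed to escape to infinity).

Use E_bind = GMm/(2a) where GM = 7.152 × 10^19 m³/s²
a = 5.416 Gm = 5.416 × 10^9 m
GM = 7.152 × 10^19 m³/s²
m = 1026 kg
GMm = 7.152 × 10^19 × 1026 = 7.33795 × 10^22 m³·kg/s²
2a = 1.0832 × 10^10 m
E_bind = GMm/(2a) = 6.77433 × 10^12 J ≈ 6.774 TJ

Final answer: 6.774 TJ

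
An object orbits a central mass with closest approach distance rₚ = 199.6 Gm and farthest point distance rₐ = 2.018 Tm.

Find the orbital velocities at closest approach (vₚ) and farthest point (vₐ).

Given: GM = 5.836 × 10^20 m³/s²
rₚ = 199.6 Gm = 1.996 × 10^11 m
rₐ = 2.018 Tm = 2.018 × 10^12 m
GM = 5.836 × 10^20 m³/s²
a = (rₚ + rₐ)/2 = 1.1088 × 10^12 m
Vis-viva: v² = GM (2/r − 1/a)
vₚ² = 5.836 × 10^20 × (1.002 × 10^-11 − 9.01876 × 10^-13) = 5.32136 × 10^9 m²/s²
vₚ = 72947.7 m/s ≈ 72.95 km/s
vₐ² = 5.836 × 10^20 × (9.9108 × 10^-13 − 9.01876 × 10^-13) = 5.20597 × 10^7 m²/s²
vₐ = 7215.24 m/s ≈ 7.215 km/s

Final answer: vₚ = 72.95 km/s, vₐ = 7.215 km/s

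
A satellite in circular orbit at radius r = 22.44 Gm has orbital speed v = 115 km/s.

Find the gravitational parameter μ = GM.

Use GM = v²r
r = 22.44 Gm = 2.244 × 10^10 m
v = 115 km/s = 115000 m/s
v² = 1.3225 × 10^10 m²/s²
GM = v²r = 1.3225 × 10^10 × 2.244 × 10^10 = 2.96769 × 10^20 m³/s²
GM ≈ 2.968 × 10^20 m³/s²

Final answer: GM = 2.968 × 10^20 m³/s²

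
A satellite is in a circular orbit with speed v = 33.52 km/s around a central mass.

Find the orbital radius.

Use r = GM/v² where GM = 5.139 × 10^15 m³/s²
v = 33.52 km/s = 33520 m/s
GM = 5.139 × 10^15 m³/s²
v² = 1.12359 × 10^9 m²/s²
r = GM/v² = (5.139 × 10^15) / (1.12359 × 10^9) = 4.57373 × 10^6 m ≈ 4.574 Mm

Final answer: 4.574 Mm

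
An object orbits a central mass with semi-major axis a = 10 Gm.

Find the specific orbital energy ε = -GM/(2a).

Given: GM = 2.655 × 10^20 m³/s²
a = 10 Gm = 1 × 10^10 m
GM = 2.655 × 10^20 m³/s²
2a = 2 × 10^10 m
ε = −GM/(2a) = -1.3275 × 10^10 J/kg ≈ -13.27 GJ/kg

Final answer: -13.27 GJ/kg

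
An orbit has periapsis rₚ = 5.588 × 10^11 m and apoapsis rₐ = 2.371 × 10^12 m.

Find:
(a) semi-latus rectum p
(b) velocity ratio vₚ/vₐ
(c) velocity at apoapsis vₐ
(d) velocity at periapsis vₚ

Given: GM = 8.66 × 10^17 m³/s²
rₚ = 5.588 × 10^11 m
rₐ = 2.371 × 10^12 m
GM = 8.66 × 10^17 m³/s²
a = (rₚ + rₐ)/2 = 1.4649 × 10^12 m
e = (rₐ − rₚ)/(rₐ + rₚ) = (1.8122 × 10^12) / (2.9298 × 10^12) = 0.618541
(a) 1 − e² = 0.617408;  p = a(1 − e²) = 1.4649 × 10^12 × 0.617408 = 9.0444 × 10^11 m ≈ 9.044 × 10^11 m
(b) vₚ/vₐ = rₐ/rₚ (angular momentum) = (2.371 × 10^12) / (5.588 × 10^11) = 4.24302 ≈ 4.243
(c) vₐ² = GM (2/rₐ − 1/a) = 8.66 × 10^17 × (8.43526 × 10^-13 − 6.8264 × 10^-13) = 139327 m²/s²;  vₐ = 373.265 m/s ≈ 373.3 m/s
(d) vₚ² = GM (2/rₚ − 1/a) = 8.66 × 10^17 × (3.5791 × 10^-12 − 6.8264 × 10^-13) = 2.50833 × 10^6 m²/s²;  vₚ = 1583.77 m/s ≈ 1.584 km/s

Final answer:
(a) semi-latus rectum p = 9.044 × 10^11 m
(b) velocity ratio vₚ/vₐ = 4.243
(c) velocity at apoapsis vₐ = 373.3 m/s
(d) velocity at periapsis vₚ = 1.584 km/s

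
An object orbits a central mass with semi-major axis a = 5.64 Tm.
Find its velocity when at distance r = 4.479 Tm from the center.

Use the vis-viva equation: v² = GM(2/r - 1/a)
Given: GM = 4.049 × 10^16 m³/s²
a = 5.64 Tm = 5.64 × 10^12 m
r = 4.479 Tm = 4.479 × 10^12 m
GM = 4.049 × 10^16 m³/s²
2/r − 1/a = 4.46528 × 10^-13 − 1.77305 × 10^-13 = 2.69223 × 10^-13 m⁻¹
v² = GM (2/r − 1/a) = 10900.9 m²/s²
v = 104.407 m/s ≈ 104.4 m/s

Final answer: 104.4 m/s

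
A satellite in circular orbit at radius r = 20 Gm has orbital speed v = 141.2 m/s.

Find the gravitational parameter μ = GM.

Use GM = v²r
r = 20 Gm = 2 × 10^10 m
v = 141.2 m/s
v² = 19937.4 m²/s²
GM = v²r = 19937.4 × 2 × 10^10 = 3.98749 × 10^14 m³/s²
GM ≈ 3.987 × 10^14 m³/s²

Final answer: GM = 3.987 × 10^14 m³/s²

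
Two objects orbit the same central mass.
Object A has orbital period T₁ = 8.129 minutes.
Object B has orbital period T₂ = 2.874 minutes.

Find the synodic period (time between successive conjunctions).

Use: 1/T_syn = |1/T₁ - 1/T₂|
T₁ = 8.129 minutes = 487.74 s
T₂ = 2.874 minutes = 172.44 s
1/T₁ = 0.00205027 s⁻¹
1/T₂ = 0.00579912 s⁻¹
|1/T₁ − 1/T₂| = 0.00374885 s⁻¹
T_syn = 1 / |1/T₁ − 1/T₂| = 266.749 s ≈ 4.446 minutes

Final answer: T_syn = 4.446 minutes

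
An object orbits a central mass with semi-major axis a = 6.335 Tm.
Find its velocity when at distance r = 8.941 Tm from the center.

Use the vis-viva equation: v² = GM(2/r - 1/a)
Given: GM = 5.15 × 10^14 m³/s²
a = 6.335 Tm = 6.335 × 10^12 m
r = 8.941 Tm = 8.941 × 10^12 m
GM = 5.15 × 10^14 m³/s²
2/r − 1/a = 2.23689 × 10^-13 − 1.57853 × 10^-13 = 6.58354 × 10^-14 m⁻¹
v² = GM (2/r − 1/a) = 33.9052 m²/s²
v = 5.82282 m/s ≈ 5.823 m/s

Final answer: 5.823 m/s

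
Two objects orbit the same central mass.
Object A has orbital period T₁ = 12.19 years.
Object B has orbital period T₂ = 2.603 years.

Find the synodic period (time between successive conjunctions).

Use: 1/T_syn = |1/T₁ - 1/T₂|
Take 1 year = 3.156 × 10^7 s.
T₁ = 12.19 years = 3.84716 × 10^8 s
T₂ = 2.603 years = 8.21507 × 10^7 s
1/T₁ = 2.59932 × 10^-9 s⁻¹
1/T₂ = 1.21728 × 10^-8 s⁻¹
|1/T₁ − 1/T₂| = 9.57344 × 10^-9 s⁻¹
T_syn = 1 / |1/T₁ − 1/T₂| = 1.04456 × 10^8 s ≈ 3.31 years

Final answer: T_syn = 3.31 years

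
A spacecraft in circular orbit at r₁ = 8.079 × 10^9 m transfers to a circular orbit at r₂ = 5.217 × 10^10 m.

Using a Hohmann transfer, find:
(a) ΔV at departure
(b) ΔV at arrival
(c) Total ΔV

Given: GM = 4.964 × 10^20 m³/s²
r₁ = 8.079 × 10^9 m
r₂ = 5.217 × 10^10 m
GM = 4.964 × 10^20 m³/s²
Transfer ellipse: a_t = (r₁ + r₂)/2 = 3.01245 × 10^10 m
Circular speed at r₁: v₁ = √(GM/r₁) = 247877 m/s
Transfer speed at r₁ (periapsis): v₁ₜ = √(GM(2/r₁ − 1/a_t)) = 326203 m/s
(a) ΔV₁ = v₁ₜ − v₁ = 78325.2 m/s ≈ 78.33 km/s
Circular speed at r₂: v₂ = √(GM/r₂) = 97545.1 m/s
Transfer speed at r₂ (apoapsis): v₂ₜ = √(GM(2/r₂ − 1/a_t)) = 50515.5 m/s
(b) ΔV₂ = v₂ − v₂ₜ = 47029.6 m/s ≈ 47.03 km/s
(c) ΔV_total = ΔV₁ + ΔV₂ = 125355 m/s ≈ 125.4 km/s

Final answer:
(a) ΔV₁ = 78.33 km/s
(b) ΔV₂ = 47.03 km/s
(c) ΔV_total = 125.4 km/s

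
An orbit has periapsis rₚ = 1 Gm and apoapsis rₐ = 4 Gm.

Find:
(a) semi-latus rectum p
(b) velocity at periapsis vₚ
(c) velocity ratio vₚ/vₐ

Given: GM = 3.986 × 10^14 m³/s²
rₚ = 1 Gm = 1 × 10^9 m
rₐ = 4 Gm = 4 × 10^9 m
GM = 3.986 × 10^14 m³/s²
a = (rₚ + rₐ)/2 = 2.5 × 10^9 m
e = (rₐ − rₚ)/(rₐ + rₚ) = (3 × 10^9) / (5 × 10^9) = 0.6
(a) 1 − e² = 0.64;  p = a(1 − e²) = 2.5 × 10^9 × 0.64 = 1.6 × 10^9 m ≈ 1.6 Gm
(b) vₚ² = GM (2/rₚ − 1/a) = 3.986 × 10^14 × (2 × 10^-9 − 4 × 10^-10) = 637760 m²/s²;  vₚ = 798.599 m/s ≈ 798.6 m/s
(c) vₚ/vₐ = rₐ/rₚ (angular momentum) = (4 × 10^9) / (1 × 10^9) = 4 ≈ 4

Final answer:
(a) semi-latus rectum p = 1.6 Gm
(b) velocity at periapsis vₚ = 798.6 m/s
(c) velocity ratio vₚ/vₐ = 4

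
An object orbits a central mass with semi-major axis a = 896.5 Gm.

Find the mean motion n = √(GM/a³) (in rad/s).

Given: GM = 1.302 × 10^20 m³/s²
a = 896.5 Gm = 8.965 × 10^11 m
GM = 1.302 × 10^20 m³/s²
a³ = 7.20528 × 10^35 m³
GM/a³ = (1.302 × 10^20) / (7.20528 × 10^35) = 1.80701 × 10^-16 s⁻²
n = √(GM/a³) = 1.34425 × 10^-8 rad/s ≈ 1.344 × 10^-8 rad/s

Final answer: n = 1.344 × 10^-8 rad/s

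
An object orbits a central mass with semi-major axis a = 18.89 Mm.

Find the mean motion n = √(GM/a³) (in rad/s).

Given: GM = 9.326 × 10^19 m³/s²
a = 18.89 Mm = 1.889 × 10^7 m
GM = 9.326 × 10^19 m³/s²
a³ = 6.74056 × 10^21 m³
GM/a³ = (9.326 × 10^19) / (6.74056 × 10^21) = 0.0138356 s⁻²
n = √(GM/a³) = 0.117625 rad/s ≈ 0.1176 rad/s

Final answer: n = 0.1176 rad/s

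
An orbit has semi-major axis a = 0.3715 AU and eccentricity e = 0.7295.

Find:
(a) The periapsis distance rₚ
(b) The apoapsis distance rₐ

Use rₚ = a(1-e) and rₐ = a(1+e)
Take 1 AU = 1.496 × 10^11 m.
a = 0.3715 AU = 5.55764 × 10^10 m
e = 0.7295:  1 − e = 0.2705,  1 + e = 1.7295
(a) rₚ = a(1 − e) = 5.55764 × 10^10 m × 0.2705 = 1.50334 × 10^10 m ≈ 0.1005 AU
(b) rₐ = a(1 + e) = 5.55764 × 10^10 m × 1.7295 = 9.61194 × 10^10 m ≈ 0.6425 AU

Final answer:
(a) rₚ = 0.1005 AU
(b) rₐ = 0.6425 AU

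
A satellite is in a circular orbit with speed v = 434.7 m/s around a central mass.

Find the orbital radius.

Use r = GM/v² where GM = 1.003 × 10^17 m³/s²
v = 434.7 m/s
GM = 1.003 × 10^17 m³/s²
v² = 188964 m²/s²
r = GM/v² = (1.003 × 10^17) / 188964 = 5.30789 × 10^11 m ≈ 530.8 Gm

Final answer: 530.8 Gm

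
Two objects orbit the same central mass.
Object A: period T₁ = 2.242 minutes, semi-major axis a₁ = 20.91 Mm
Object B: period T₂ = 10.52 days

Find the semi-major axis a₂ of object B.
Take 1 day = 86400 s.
T₁ = 2.242 minutes = 134.52 s
T₂ = 10.52 days = 908928 s
a₁ = 20.91 Mm = 2.091 × 10^7 m
Kepler's third law: (T₂/T₁)² = (a₂/a₁)³  ⇒  a₂ = a₁ (T₂/T₁)^(2/3)
T₂/T₁ = 6756.82
(T₂/T₁)^(2/3) = 357.406
a₂ = 2.091 × 10^7 m × 357.406 = 7.47336 × 10^9 m ≈ 7.473 Gm

Final answer: a₂ = 7.473 Gm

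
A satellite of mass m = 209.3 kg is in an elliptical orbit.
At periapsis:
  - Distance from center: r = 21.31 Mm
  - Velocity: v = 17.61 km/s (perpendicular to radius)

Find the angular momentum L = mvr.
r = 21.31 Mm = 2.131 × 10^7 m
v = 17.61 km/s = 17610 m/s
vr = 17610 × 2.131 × 10^7 = 3.75269 × 10^11 m²/s
L = m × vr = 209.3 × 3.75269 × 10^11 = 7.85438 × 10^13 kg·m²/s ≈ 7.854 × 10^13 kg·m²/s

Final answer: L = 7.854 × 10^13 kg·m²/s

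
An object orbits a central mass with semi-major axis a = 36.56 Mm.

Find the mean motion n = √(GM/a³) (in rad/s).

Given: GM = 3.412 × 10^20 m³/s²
a = 36.56 Mm = 3.656 × 10^7 m
GM = 3.412 × 10^20 m³/s²
a³ = 4.88673 × 10^22 m³
GM/a³ = (3.412 × 10^20) / (4.88673 × 10^22) = 0.00698217 s⁻²
n = √(GM/a³) = 0.0835594 rad/s ≈ 0.08356 rad/s

Final answer: n = 0.08356 rad/s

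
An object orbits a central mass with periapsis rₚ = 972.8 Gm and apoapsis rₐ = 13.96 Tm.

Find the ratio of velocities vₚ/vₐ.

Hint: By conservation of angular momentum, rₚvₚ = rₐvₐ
rₚ = 972.8 Gm = 9.728 × 10^11 m
rₐ = 13.96 Tm = 1.396 × 10^13 m
rₚvₚ = rₐvₐ  ⇒  vₚ/vₐ = rₐ/rₚ
vₚ/vₐ = (1.396 × 10^13) / (9.728 × 10^11) = 14.3503

Final answer: vₚ/vₐ = 14.35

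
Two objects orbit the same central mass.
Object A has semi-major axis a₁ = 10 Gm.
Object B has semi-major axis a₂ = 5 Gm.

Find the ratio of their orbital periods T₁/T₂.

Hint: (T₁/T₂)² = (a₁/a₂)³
a₁ = 10 Gm = 1 × 10^10 m
a₂ = 5 Gm = 5 × 10^9 m
a₁/a₂ = 2
T₁/T₂ = (a₁/a₂)^(3/2) = (2)^1.5 = 2.82843

Final answer: T₁/T₂ = 2.828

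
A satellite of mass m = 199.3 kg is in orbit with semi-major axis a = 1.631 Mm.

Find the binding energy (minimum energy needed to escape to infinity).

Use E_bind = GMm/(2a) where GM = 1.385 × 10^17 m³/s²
a = 1.631 Mm = 1.631 × 10^6 m
GM = 1.385 × 10^17 m³/s²
m = 199.3 kg
GMm = 1.385 × 10^17 × 199.3 = 2.7603 × 10^19 m³·kg/s²
2a = 3.262 × 10^6 m
E_bind = GMm/(2a) = 8.462 × 10^12 J ≈ 8.462 TJ

Final answer: 8.462 TJ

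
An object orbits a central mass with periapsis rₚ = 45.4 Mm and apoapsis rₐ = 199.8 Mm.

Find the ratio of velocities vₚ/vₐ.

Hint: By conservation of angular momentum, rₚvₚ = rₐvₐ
rₚ = 45.4 Mm = 4.54 × 10^7 m
rₐ = 199.8 Mm = 1.998 × 10^8 m
rₚvₚ = rₐvₐ  ⇒  vₚ/vₐ = rₐ/rₚ
vₚ/vₐ = (1.998 × 10^8) / (4.54 × 10^7) = 4.40088

Final answer: vₚ/vₐ = 4.401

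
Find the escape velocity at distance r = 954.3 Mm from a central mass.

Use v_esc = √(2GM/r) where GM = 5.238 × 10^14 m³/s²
r = 954.3 Mm = 9.543 × 10^8 m
GM = 5.238 × 10^14 m³/s²
2GM/r = 2 × (5.238 × 10^14) / (9.543 × 10^8) = 1.09777 × 10^6 m²/s²
v_esc = √(2GM/r) = 1047.74 m/s ≈ 1.048 km/s

Final answer: 1.048 km/s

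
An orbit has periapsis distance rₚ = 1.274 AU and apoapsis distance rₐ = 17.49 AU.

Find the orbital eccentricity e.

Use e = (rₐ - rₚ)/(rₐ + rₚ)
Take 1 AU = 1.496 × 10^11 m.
rₚ = 1.274 AU = 1.9059 × 10^11 m
rₐ = 17.49 AU = 2.6165 × 10^12 m
rₐ − rₚ = 2.42591 × 10^12 m
rₐ + rₚ = 2.80709 × 10^12 m
e = (rₐ − rₚ)/(rₐ + rₚ) = 0.864208

Final answer: e = 0.8642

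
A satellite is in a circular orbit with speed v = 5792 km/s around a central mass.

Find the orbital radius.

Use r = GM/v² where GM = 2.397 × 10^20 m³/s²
v = 5792 km/s = 5.792 × 10^6 m/s
GM = 2.397 × 10^20 m³/s²
v² = 3.35473 × 10^13 m²/s²
r = GM/v² = (2.397 × 10^20) / (3.35473 × 10^13) = 7.14514 × 10^6 m ≈ 7.145 × 10^6 m

Final answer: 7.145 × 10^6 m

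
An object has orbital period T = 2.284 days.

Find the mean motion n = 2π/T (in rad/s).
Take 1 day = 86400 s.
T = 2.284 days = 197338 s
n = 2π / 197338 s = 3.18398 × 10^-5 rad/s ≈ 3.184 × 10^-5 rad/s

Final answer: n = 3.184 × 10^-5 rad/s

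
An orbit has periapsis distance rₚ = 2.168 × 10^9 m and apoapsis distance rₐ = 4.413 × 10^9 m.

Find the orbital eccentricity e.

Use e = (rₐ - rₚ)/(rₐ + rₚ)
rₚ = 2.168 × 10^9 m
rₐ = 4.413 × 10^9 m
rₐ − rₚ = 2.245 × 10^9 m
rₐ + rₚ = 6.581 × 10^9 m
e = (rₐ − rₚ)/(rₐ + rₚ) = 0.341134

Final answer: e = 0.3411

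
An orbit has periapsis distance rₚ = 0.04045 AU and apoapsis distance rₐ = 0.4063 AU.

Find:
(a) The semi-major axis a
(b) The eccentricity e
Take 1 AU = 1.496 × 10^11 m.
rₚ = 0.04045 AU = 6.05132 × 10^9 m
rₐ = 0.4063 AU = 6.07825 × 10^10 m
(a) a = (rₚ + rₐ)/2 = 3.34169 × 10^10 m ≈ 0.2234 AU
(b) e = (rₐ − rₚ)/(rₐ + rₚ) = (5.47312 × 10^10) / (6.68338 × 10^10) = 0.818914

Final answer:
(a) a = 0.2234 AU
(b) e = 0.8189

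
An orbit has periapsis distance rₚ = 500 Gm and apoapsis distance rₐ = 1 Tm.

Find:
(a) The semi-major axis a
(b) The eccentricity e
rₚ = 500 Gm = 5 × 10^11 m
rₐ = 1 Tm = 1 × 10^12 m
(a) a = (rₚ + rₐ)/2 = 7.5 × 10^11 m ≈ 750 Gm
(b) e = (rₐ − rₚ)/(rₐ + rₚ) = (5 × 10^11) / (1.5 × 10^12) = 0.333333

Final answer:
(a) a = 750 Gm
(b) e = 0.3333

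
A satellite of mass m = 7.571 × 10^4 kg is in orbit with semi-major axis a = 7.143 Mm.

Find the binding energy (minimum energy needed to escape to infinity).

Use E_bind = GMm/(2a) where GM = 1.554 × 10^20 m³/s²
a = 7.143 Mm = 7.143 × 10^6 m
GM = 1.554 × 10^20 m³/s²
m = 7.571 × 10^4 kg
GMm = 1.554 × 10^20 × 75710 = 1.17653 × 10^25 m³·kg/s²
2a = 1.4286 × 10^7 m
E_bind = GMm/(2a) = 8.23557 × 10^17 J ≈ 823.6 PJ

Final answer: 823.6 PJ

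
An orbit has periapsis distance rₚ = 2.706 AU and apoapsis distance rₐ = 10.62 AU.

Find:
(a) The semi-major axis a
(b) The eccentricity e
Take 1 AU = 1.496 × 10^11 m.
rₚ = 2.706 AU = 4.04818 × 10^11 m
rₐ = 10.62 AU = 1.58875 × 10^12 m
(a) a = (rₚ + rₐ)/2 = 9.96785 × 10^11 m ≈ 6.663 AU
(b) e = (rₐ − rₚ)/(rₐ + rₚ) = (1.18393 × 10^12) / (1.99357 × 10^12) = 0.593877

Final answer:
(a) a = 6.663 AU
(b) e = 0.5939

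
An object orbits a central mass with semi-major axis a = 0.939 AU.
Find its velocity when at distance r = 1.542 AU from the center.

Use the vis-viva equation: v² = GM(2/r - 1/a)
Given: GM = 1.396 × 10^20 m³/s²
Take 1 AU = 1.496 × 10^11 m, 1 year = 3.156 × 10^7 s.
a = 0.939 AU = 1.40474 × 10^11 m
r = 1.542 AU = 2.30683 × 10^11 m
GM = 1.396 × 10^20 m³/s²
2/r − 1/a = 8.6699 × 10^-12 − 7.11873 × 10^-12 = 1.55116 × 10^-12 m⁻¹
v² = GM (2/r − 1/a) = 2.16542 × 10^8 m²/s²
v = 14715.4 m/s ≈ 3.104 AU/year

Final answer: 3.104 AU/year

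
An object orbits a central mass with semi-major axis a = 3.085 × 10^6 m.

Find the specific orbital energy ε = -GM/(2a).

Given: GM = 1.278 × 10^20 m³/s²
a = 3.085 × 10^6 m
GM = 1.278 × 10^20 m³/s²
2a = 6.17 × 10^6 m
ε = −GM/(2a) = -2.07131 × 10^13 J/kg ≈ -2.071 × 10^4 GJ/kg

Final answer: -2.071 × 10^4 GJ/kg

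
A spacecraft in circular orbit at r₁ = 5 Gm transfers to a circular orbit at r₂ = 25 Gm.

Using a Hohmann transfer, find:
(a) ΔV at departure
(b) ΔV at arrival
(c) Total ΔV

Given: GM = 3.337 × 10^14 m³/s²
r₁ = 5 Gm = 5 × 10^9 m
r₂ = 25 Gm = 2.5 × 10^10 m
GM = 3.337 × 10^14 m³/s²
Transfer ellipse: a_t = (r₁ + r₂)/2 = 1.5 × 10^10 m
Circular speed at r₁: v₁ = √(GM/r₁) = 258.341 m/s
Transfer speed at r₁ (periapsis): v₁ₜ = √(GM(2/r₁ − 1/a_t)) = 333.517 m/s
(a) ΔV₁ = v₁ₜ − v₁ = 75.1758 m/s ≈ 75.18 m/s
Circular speed at r₂: v₂ = √(GM/r₂) = 115.534 m/s
Transfer speed at r₂ (apoapsis): v₂ₜ = √(GM(2/r₂ − 1/a_t)) = 66.7033 m/s
(b) ΔV₂ = v₂ − v₂ₜ = 48.8302 m/s ≈ 48.83 m/s
(c) ΔV_total = ΔV₁ + ΔV₂ = 124.006 m/s ≈ 124 m/s

Final answer:
(a) ΔV₁ = 75.18 m/s
(b) ΔV₂ = 48.83 m/s
(c) ΔV_total = 124 m/s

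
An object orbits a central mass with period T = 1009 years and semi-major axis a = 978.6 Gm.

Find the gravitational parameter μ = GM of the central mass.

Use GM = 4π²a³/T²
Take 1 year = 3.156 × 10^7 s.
T = 1009 years = 3.1844 × 10^10 s
a = 978.6 Gm = 9.786 × 10^11 m
a³ = 9.37164 × 10^35 m³
T² = 1.01404 × 10^21 s²
GM = 4π² × (9.37164 × 10^35) / (1.01404 × 10^21) = 3.64854 × 10^16 m³/s²
GM ≈ 3.649 × 10^16 m³/s²

Final answer: GM = 3.649 × 10^16 m³/s²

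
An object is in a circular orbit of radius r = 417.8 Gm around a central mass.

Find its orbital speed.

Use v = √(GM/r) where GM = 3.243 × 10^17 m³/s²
r = 417.8 Gm = 4.178 × 10^11 m
GM = 3.243 × 10^17 m³/s²
GM/r = (3.243 × 10^17) / (4.178 × 10^11) = 776209 m²/s²
v = √(GM/r) = 881.027 m/s ≈ 881 m/s

Final answer: 881 m/s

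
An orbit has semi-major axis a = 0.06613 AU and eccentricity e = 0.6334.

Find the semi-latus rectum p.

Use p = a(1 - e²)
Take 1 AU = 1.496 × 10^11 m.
a = 0.06613 AU = 9.89305 × 10^9 m
e = 0.6334,  e² = 0.401196,  1 − e² = 0.598804
p = a(1 − e²) = 9.89305 × 10^9 m × 0.598804 = 5.924 × 10^9 m ≈ 0.0396 AU

Final answer: p = 0.0396 AU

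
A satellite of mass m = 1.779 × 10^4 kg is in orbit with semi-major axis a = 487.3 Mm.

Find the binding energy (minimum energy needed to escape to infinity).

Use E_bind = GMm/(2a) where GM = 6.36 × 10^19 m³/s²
a = 487.3 Mm = 4.873 × 10^8 m
GM = 6.36 × 10^19 m³/s²
m = 1.779 × 10^4 kg
GMm = 6.36 × 10^19 × 17790 = 1.13144 × 10^24 m³·kg/s²
2a = 9.746 × 10^8 m
E_bind = GMm/(2a) = 1.16093 × 10^15 J ≈ 1.161 PJ

Final answer: 1.161 PJ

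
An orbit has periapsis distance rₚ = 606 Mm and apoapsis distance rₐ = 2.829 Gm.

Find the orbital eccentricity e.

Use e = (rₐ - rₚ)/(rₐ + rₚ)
rₚ = 606 Mm = 6.06 × 10^8 m
rₐ = 2.829 Gm = 2.829 × 10^9 m
rₐ − rₚ = 2.223 × 10^9 m
rₐ + rₚ = 3.435 × 10^9 m
e = (rₐ − rₚ)/(rₐ + rₚ) = 0.647162

Final answer: e = 0.6472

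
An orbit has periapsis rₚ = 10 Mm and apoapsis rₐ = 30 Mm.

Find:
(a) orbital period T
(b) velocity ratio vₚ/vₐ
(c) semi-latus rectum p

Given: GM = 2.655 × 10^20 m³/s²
rₚ = 10 Mm = 1 × 10^7 m
rₐ = 30 Mm = 3 × 10^7 m
GM = 2.655 × 10^20 m³/s²
a = (rₚ + rₐ)/2 = 2 × 10^7 m
e = (rₐ − rₚ)/(rₐ + rₚ) = (2 × 10^7) / (4 × 10^7) = 0.5
(a) a³ = 8 × 10^21 m³;  T = 2π √(a³/GM) = 2π × 5.48925 s = 34.49 s ≈ 34.49 seconds
(b) vₚ/vₐ = rₐ/rₚ (angular momentum) = (3 × 10^7) / (1 × 10^7) = 3 ≈ 3
(c) 1 − e² = 0.75;  p = a(1 − e²) = 2 × 10^7 × 0.75 = 1.5 × 10^7 m ≈ 15 Mm

Final answer:
(a) orbital period T = 34.49 seconds
(b) velocity ratio vₚ/vₐ = 3
(c) semi-latus rectum p = 15 Mm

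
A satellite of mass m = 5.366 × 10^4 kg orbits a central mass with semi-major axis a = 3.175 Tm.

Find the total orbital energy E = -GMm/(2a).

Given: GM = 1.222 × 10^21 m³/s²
a = 3.175 Tm = 3.175 × 10^12 m
GM = 1.222 × 10^21 m³/s²
2a = 6.35 × 10^12 m
GMm = 1.222 × 10^21 × 53660 = 6.55725 × 10^25 m³·kg/s²
E = −GMm/(2a) = -1.03264 × 10^13 J ≈ -10.33 TJ

Final answer: -10.33 TJ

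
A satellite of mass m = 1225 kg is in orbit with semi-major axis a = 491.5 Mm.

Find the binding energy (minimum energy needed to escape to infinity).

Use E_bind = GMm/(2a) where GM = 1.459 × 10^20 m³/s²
a = 491.5 Mm = 4.915 × 10^8 m
GM = 1.459 × 10^20 m³/s²
m = 1225 kg
GMm = 1.459 × 10^20 × 1225 = 1.78728 × 10^23 m³·kg/s²
2a = 9.83 × 10^8 m
E_bind = GMm/(2a) = 1.81818 × 10^14 J ≈ 181.8 TJ

Final answer: 181.8 TJ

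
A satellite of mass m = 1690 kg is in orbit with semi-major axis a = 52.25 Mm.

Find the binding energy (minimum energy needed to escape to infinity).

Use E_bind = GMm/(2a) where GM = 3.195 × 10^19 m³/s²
a = 52.25 Mm = 5.225 × 10^7 m
GM = 3.195 × 10^19 m³/s²
m = 1690 kg
GMm = 3.195 × 10^19 × 1690 = 5.39955 × 10^22 m³·kg/s²
2a = 1.045 × 10^8 m
E_bind = GMm/(2a) = 5.16703 × 10^14 J ≈ 516.7 TJ

Final answer: 516.7 TJ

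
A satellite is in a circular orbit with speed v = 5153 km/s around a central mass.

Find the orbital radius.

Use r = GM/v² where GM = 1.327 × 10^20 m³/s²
v = 5153 km/s = 5.153 × 10^6 m/s
GM = 1.327 × 10^20 m³/s²
v² = 2.65534 × 10^13 m²/s²
r = GM/v² = (1.327 × 10^20) / (2.65534 × 10^13) = 4.99748 × 10^6 m ≈ 4.997 Mm

Final answer: 4.997 Mm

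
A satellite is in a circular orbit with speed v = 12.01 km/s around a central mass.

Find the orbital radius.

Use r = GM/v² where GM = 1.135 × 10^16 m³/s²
v = 12.01 km/s = 12010 m/s
GM = 1.135 × 10^16 m³/s²
v² = 1.4424 × 10^8 m²/s²
r = GM/v² = (1.135 × 10^16) / (1.4424 × 10^8) = 7.86882 × 10^7 m ≈ 78.69 Mm

Final answer: 78.69 Mm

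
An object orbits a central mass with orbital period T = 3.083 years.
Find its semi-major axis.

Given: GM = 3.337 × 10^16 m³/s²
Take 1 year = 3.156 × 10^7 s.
T = 3.083 years = 9.72995 × 10^7 s
GM = 3.337 × 10^16 m³/s²
Kepler's third law: a³ = GM T² / (4π²)
T² = 9.46719 × 10^15 s²
a³ = (3.337 × 10^16) × (9.46719 × 10^15) / (4π²) = 8.00235 × 10^30 m³
a = (a³)^(1/3) = 2.0002 × 10^10 m ≈ 20 Gm

Final answer: 20 Gm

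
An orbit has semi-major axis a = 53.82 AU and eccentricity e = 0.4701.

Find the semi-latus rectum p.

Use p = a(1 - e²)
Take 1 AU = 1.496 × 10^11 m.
a = 53.82 AU = 8.05147 × 10^12 m
e = 0.4701,  e² = 0.220994,  1 − e² = 0.779006
p = a(1 − e²) = 8.05147 × 10^12 m × 0.779006 = 6.27214 × 10^12 m ≈ 41.93 AU

Final answer: p = 41.93 AU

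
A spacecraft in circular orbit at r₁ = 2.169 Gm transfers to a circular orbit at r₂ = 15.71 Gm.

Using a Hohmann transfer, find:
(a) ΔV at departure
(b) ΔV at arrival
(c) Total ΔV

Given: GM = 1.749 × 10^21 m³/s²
r₁ = 2.169 Gm = 2.169 × 10^9 m
r₂ = 15.71 Gm = 1.571 × 10^10 m
GM = 1.749 × 10^21 m³/s²
Transfer ellipse: a_t = (r₁ + r₂)/2 = 8.9395 × 10^9 m
Circular speed at r₁: v₁ = √(GM/r₁) = 897977 m/s
Transfer speed at r₁ (periapsis): v₁ₜ = √(GM(2/r₁ − 1/a_t)) = 1.19041 × 10^6 m/s
(a) ΔV₁ = v₁ₜ − v₁ = 292433 m/s ≈ 292.4 km/s
Circular speed at r₂: v₂ = √(GM/r₂) = 333662 m/s
Transfer speed at r₂ (apoapsis): v₂ₜ = √(GM(2/r₂ − 1/a_t)) = 164354 m/s
(b) ΔV₂ = v₂ − v₂ₜ = 169308 m/s ≈ 169.3 km/s
(c) ΔV_total = ΔV₁ + ΔV₂ = 461741 m/s ≈ 461.7 km/s

Final answer:
(a) ΔV₁ = 292.4 km/s
(b) ΔV₂ = 169.3 km/s
(c) ΔV_total = 461.7 km/s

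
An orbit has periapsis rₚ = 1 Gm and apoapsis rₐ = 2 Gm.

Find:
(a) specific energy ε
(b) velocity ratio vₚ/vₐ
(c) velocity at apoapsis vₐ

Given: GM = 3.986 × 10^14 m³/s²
rₚ = 1 Gm = 1 × 10^9 m
rₐ = 2 Gm = 2 × 10^9 m
GM = 3.986 × 10^14 m³/s²
a = (rₚ + rₐ)/2 = 1.5 × 10^9 m
e = (rₐ − rₚ)/(rₐ + rₚ) = (1 × 10^9) / (3 × 10^9) = 0.333333
(a) 2a = 3 × 10^9 m;  ε = −GM/(2a) = -132867 J/kg ≈ -132.9 kJ/kg
(b) vₚ/vₐ = rₐ/rₚ (angular momentum) = (2 × 10^9) / (1 × 10^9) = 2 ≈ 2
(c) vₐ² = GM (2/rₐ − 1/a) = 3.986 × 10^14 × (1 × 10^-9 − 6.66667 × 10^-10) = 132867 m²/s²;  vₐ = 364.509 m/s ≈ 364.5 m/s

Final answer:
(a) specific energy ε = -132.9 kJ/kg
(b) velocity ratio vₚ/vₐ = 2
(c) velocity at apoapsis vₐ = 364.5 m/s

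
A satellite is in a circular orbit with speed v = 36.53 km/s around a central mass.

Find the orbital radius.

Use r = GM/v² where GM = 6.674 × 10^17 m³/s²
v = 36.53 km/s = 36530 m/s
GM = 6.674 × 10^17 m³/s²
v² = 1.33444 × 10^9 m²/s²
r = GM/v² = (6.674 × 10^17) / (1.33444 × 10^9) = 5.00135 × 10^8 m ≈ 500.1 Mm

Final answer: 500.1 Mm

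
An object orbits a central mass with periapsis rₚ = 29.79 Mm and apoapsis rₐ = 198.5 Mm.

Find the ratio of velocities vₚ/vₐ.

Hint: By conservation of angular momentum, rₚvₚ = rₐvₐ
rₚ = 29.79 Mm = 2.979 × 10^7 m
rₐ = 198.5 Mm = 1.985 × 10^8 m
rₚvₚ = rₐvₐ  ⇒  vₚ/vₐ = rₐ/rₚ
vₚ/vₐ = (1.985 × 10^8) / (2.979 × 10^7) = 6.66331

Final answer: vₚ/vₐ = 6.663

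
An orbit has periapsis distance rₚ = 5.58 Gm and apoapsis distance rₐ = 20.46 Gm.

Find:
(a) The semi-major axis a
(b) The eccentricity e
rₚ = 5.58 Gm = 5.58 × 10^9 m
rₐ = 20.46 Gm = 2.046 × 10^10 m
(a) a = (rₚ + rₐ)/2 = 1.302 × 10^10 m ≈ 13.02 Gm
(b) e = (rₐ − rₚ)/(rₐ + rₚ) = (1.488 × 10^10) / (2.604 × 10^10) = 0.571429

Final answer:
(a) a = 13.02 Gm
(b) e = 0.5714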